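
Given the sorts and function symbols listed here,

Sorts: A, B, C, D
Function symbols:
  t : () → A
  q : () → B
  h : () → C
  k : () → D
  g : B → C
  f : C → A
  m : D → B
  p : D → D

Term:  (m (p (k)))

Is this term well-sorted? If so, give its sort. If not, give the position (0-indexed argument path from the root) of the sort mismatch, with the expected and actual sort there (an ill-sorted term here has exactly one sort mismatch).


    (k) : D
  (p (k)) : D
(m (p (k))) : B

well-sorted; sort = B


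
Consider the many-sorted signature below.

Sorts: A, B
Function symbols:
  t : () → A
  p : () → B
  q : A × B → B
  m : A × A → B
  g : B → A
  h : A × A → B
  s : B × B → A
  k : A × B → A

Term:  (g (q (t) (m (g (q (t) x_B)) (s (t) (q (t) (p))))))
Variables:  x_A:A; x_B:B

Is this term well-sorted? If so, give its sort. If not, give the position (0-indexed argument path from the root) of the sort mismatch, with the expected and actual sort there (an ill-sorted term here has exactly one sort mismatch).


    (t) : A
          (t) : A
          x_B : B
        (q (t) x_B) : B
      (g (q (t) x_B)) : A
        (t) : A
          (t) : A
          (p) : B
        (q (t) (p)) : B
      (s (t) (q (t) (p))) : ✗ arg 0 at [0, 1, 1, 0] has sort A, expected B

ill-sorted at position [0, 1, 1, 0]: expected B, got A


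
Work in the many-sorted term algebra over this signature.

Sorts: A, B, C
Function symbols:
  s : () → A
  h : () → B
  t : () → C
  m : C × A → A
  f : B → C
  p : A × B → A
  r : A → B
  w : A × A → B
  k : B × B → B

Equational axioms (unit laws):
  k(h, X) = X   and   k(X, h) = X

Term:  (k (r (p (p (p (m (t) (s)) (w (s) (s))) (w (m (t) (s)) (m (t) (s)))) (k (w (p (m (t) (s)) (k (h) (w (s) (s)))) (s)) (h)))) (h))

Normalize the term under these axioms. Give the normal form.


normal form = (r (p (p (p (m (t) (s)) (w (s) (s))) (w (m (t) (s)) (m (t) (s)))) (w (p (m (t) (s)) (w (s) (s))) (s))))

1. (k (r (p (p (p (m (t) (s)) (w (s) (s))) (w (m (t) (s)) (m (t) (s)))) (k (w (p (m (t) (s)) (k (h) (w (s) (s)))) (s)) (h)))) (h))  →  (r (p (p (p (m (t) (s)) (w (s) (s))) (w (m (t) (s)) (m (t) (s)))) (k (w (p (m (t) (s)) (k (h) (w (s) (s)))) (s)) (h))))
2. (r (p (p (p (m (t) (s)) (w (s) (s))) (w (m (t) (s)) (m (t) (s)))) (k (w (p (m (t) (s)) (k (h) (w (s) (s)))) (s)) (h))))  →  (r (p (p (p (m (t) (s)) (w (s) (s))) (w (m (t) (s)) (m (t) (s)))) (w (p (m (t) (s)) (k (h) (w (s) (s)))) (s))))
3. (r (p (p (p (m (t) (s)) (w (s) (s))) (w (m (t) (s)) (m (t) (s)))) (w (p (m (t) (s)) (k (h) (w (s) (s)))) (s))))  →  (r (p (p (p (m (t) (s)) (w (s) (s))) (w (m (t) (s)) (m (t) (s)))) (w (p (m (t) (s)) (w (s) (s))) (s))))


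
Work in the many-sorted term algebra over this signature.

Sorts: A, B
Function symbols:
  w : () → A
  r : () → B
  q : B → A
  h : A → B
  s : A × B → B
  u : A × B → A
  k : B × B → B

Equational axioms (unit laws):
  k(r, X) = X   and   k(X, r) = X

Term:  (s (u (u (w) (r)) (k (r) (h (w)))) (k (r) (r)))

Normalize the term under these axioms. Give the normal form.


1. (s (u (u (w) (r)) (k (r) (h (w)))) (k (r) (r)))  →  (s (u (u (w) (r)) (h (w))) (k (r) (r)))
2. (s (u (u (w) (r)) (h (w))) (k (r) (r)))  →  (s (u (u (w) (r)) (h (w))) (r))

normal form = (s (u (u (w) (r)) (h (w))) (r))


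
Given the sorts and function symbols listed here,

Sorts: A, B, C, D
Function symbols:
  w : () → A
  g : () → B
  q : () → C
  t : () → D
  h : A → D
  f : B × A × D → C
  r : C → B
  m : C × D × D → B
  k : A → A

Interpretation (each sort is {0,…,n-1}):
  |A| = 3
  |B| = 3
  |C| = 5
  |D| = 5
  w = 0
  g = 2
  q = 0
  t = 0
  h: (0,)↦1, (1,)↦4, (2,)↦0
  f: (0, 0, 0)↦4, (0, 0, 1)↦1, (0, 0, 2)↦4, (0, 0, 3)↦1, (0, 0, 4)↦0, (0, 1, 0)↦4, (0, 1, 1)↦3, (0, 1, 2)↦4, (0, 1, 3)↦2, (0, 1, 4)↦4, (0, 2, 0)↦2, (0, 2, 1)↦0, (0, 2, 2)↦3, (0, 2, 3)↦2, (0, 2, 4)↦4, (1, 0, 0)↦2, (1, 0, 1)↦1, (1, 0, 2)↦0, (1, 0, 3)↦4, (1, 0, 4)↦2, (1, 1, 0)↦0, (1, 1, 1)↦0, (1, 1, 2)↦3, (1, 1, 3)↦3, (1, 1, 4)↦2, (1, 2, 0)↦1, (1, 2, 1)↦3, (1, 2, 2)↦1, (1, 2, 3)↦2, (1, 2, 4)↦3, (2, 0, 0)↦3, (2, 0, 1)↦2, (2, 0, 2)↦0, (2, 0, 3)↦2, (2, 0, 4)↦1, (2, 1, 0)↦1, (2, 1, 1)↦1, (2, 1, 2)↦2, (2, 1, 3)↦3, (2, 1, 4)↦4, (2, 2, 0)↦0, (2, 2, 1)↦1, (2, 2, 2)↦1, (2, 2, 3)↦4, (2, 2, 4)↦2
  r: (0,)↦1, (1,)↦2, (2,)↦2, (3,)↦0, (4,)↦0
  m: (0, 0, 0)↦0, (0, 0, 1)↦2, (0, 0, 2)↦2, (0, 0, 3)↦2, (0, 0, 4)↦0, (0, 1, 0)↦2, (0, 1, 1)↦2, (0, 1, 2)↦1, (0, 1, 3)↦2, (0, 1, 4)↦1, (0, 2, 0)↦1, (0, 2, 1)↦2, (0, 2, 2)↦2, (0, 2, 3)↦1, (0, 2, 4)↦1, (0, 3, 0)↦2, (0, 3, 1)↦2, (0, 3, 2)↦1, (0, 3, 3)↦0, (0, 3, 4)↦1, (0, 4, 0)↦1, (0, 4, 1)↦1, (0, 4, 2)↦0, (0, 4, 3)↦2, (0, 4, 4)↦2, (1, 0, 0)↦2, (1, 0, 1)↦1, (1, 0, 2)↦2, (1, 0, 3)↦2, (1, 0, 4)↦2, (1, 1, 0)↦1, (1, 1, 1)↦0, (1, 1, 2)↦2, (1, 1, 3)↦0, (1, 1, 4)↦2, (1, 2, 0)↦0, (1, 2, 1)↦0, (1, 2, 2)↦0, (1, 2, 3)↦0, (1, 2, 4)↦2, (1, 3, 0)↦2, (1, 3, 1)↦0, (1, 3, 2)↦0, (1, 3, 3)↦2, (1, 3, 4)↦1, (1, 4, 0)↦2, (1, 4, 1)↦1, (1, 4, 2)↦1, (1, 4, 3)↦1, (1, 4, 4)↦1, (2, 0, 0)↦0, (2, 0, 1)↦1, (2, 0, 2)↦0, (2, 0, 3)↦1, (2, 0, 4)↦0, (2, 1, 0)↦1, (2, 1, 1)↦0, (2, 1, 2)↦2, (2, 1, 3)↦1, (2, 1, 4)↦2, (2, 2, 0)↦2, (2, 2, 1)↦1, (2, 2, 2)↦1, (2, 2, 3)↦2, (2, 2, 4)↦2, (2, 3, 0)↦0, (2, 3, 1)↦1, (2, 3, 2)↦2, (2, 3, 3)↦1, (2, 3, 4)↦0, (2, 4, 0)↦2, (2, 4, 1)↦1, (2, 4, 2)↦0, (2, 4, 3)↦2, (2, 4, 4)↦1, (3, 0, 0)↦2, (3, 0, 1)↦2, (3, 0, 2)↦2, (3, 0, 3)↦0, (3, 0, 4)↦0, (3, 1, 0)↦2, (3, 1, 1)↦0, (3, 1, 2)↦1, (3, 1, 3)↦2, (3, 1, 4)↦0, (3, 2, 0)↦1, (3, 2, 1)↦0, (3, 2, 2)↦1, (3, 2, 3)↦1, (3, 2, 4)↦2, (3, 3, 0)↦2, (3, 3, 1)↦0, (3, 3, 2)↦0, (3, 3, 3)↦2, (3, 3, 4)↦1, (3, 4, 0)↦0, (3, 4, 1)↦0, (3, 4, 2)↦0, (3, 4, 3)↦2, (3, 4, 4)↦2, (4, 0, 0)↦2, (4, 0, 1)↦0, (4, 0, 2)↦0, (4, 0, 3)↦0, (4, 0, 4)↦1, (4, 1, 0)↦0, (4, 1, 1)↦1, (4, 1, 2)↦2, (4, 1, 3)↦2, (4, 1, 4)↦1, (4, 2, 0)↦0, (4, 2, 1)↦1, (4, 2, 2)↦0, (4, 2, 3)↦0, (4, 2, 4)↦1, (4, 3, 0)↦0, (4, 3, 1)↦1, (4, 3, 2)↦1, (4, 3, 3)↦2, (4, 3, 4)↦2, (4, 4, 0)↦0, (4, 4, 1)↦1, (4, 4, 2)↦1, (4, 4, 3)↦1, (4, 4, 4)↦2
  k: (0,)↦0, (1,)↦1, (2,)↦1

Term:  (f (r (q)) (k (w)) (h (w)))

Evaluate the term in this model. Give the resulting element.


value = 1

  q = 0
  (r (q)) = r(0,) = 1
  w = 0
  (k (w)) = k(0,) = 0
  w = 0
  (h (w)) = h(0,) = 1
  (f (r (q)) (k (w)) (h (w))) = f(1, 0, 1) = 1


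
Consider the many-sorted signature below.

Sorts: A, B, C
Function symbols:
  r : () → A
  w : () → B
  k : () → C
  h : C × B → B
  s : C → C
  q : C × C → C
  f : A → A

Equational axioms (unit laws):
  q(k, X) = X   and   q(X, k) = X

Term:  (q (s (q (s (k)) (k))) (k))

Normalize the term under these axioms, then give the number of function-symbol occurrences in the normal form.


1. (q (s (q (s (k)) (k))) (k))  →  (s (q (s (k)) (k)))
2. (s (q (s (k)) (k)))  →  (s (s (k)))
normal form: (s (s (k)))

size = 3


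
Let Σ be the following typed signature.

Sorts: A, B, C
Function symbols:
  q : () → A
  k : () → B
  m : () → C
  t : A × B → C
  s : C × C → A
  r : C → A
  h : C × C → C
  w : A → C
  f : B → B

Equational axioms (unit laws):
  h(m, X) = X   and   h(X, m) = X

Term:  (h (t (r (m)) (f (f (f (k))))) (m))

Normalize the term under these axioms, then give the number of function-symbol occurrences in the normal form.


size = 7

1. (h (t (r (m)) (f (f (f (k))))) (m))  →  (t (r (m)) (f (f (f (k)))))
normal form: (t (r (m)) (f (f (f (k)))))


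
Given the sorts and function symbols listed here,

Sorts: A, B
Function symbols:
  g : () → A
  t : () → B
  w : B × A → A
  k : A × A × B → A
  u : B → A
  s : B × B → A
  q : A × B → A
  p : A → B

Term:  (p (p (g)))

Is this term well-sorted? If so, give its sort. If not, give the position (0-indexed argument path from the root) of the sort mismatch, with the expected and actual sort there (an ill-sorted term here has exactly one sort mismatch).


    (g) : A
  (p (g)) : B
(p (p (g))) : ✗ arg 0 at [0] has sort B, expected A

ill-sorted at position [0]: expected A, got B


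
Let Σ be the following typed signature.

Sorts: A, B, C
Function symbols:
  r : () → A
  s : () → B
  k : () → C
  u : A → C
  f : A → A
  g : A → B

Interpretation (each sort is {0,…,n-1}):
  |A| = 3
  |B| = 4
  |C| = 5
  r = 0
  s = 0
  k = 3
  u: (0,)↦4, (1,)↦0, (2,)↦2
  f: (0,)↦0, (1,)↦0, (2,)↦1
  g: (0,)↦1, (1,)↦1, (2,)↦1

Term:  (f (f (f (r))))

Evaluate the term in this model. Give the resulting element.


value = 0

  r = 0
  (f (r)) = f(0,) = 0
  (f (f (r))) = f(0,) = 0
  (f (f (f (r)))) = f(0,) = 0


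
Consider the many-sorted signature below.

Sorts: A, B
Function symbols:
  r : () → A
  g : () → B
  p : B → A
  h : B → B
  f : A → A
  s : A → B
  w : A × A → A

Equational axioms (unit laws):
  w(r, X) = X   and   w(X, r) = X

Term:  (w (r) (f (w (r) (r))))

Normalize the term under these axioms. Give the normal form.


normal form = (f (r))

1. (w (r) (f (w (r) (r))))  →  (f (w (r) (r)))
2. (f (w (r) (r)))  →  (f (r))


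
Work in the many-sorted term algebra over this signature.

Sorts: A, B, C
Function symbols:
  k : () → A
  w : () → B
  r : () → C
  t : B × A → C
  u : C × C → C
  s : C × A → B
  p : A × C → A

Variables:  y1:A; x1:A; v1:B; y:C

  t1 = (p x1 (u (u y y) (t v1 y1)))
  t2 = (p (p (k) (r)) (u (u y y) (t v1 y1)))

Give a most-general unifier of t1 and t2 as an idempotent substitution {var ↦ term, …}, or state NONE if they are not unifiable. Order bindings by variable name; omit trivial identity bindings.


{x1 ↦ (p (k) (r))}


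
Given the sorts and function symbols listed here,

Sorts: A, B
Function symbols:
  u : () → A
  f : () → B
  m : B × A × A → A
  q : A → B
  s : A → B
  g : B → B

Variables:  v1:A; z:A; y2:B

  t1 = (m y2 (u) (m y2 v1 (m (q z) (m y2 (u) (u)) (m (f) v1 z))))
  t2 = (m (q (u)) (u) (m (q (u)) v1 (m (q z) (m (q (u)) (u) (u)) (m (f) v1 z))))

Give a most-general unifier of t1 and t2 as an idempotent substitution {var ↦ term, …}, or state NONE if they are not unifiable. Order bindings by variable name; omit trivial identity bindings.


{y2 ↦ (q (u))}


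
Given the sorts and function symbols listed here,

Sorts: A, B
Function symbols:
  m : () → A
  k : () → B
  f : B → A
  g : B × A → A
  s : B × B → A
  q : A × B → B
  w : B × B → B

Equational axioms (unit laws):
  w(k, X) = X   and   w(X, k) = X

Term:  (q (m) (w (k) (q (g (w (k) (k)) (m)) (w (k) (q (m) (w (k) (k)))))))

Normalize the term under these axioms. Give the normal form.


normal form = (q (m) (q (g (k) (m)) (q (m) (k))))

1. (q (m) (w (k) (q (g (w (k) (k)) (m)) (w (k) (q (m) (w (k) (k)))))))  →  (q (m) (q (g (w (k) (k)) (m)) (w (k) (q (m) (w (k) (k))))))
2. (q (m) (q (g (w (k) (k)) (m)) (w (k) (q (m) (w (k) (k))))))  →  (q (m) (q (g (k) (m)) (w (k) (q (m) (w (k) (k))))))
3. (q (m) (q (g (k) (m)) (w (k) (q (m) (w (k) (k))))))  →  (q (m) (q (g (k) (m)) (q (m) (w (k) (k)))))
4. (q (m) (q (g (k) (m)) (q (m) (w (k) (k)))))  →  (q (m) (q (g (k) (m)) (q (m) (k))))


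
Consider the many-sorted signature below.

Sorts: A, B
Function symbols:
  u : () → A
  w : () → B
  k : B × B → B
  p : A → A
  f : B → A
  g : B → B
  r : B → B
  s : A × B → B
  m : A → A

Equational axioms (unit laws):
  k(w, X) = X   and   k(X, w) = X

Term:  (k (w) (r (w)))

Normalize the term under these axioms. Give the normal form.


1. (k (w) (r (w)))  →  (r (w))

normal form = (r (w))


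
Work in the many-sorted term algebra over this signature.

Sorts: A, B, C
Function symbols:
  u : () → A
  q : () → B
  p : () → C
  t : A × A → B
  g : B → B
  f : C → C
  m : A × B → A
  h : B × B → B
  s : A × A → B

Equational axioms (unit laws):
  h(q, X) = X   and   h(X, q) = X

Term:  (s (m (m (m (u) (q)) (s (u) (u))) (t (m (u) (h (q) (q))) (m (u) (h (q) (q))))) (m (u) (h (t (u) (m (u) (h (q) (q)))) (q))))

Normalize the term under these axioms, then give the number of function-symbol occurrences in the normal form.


1. (s (m (m (m (u) (q)) (s (u) (u))) (t (m (u) (h (q) (q))) (m (u) (h (q) (q))))) (m (u) (h (t (u) (m (u) (h (q) (q)))) (q))))  →  (s (m (m (m (u) (q)) (s (u) (u))) (t (m (u) (q)) (m (u) (h (q) (q))))) (m (u) (h (t (u) (m (u) (h (q) (q)))) (q))))
2. (s (m (m (m (u) (q)) (s (u) (u))) (t (m (u) (q)) (m (u) (h (q) (q))))) (m (u) (h (t (u) (m (u) (h (q) (q)))) (q))))  →  (s (m (m (m (u) (q)) (s (u) (u))) (t (m (u) (q)) (m (u) (q)))) (m (u) (h (t (u) (m (u) (h (q) (q)))) (q))))
3. (s (m (m (m (u) (q)) (s (u) (u))) (t (m (u) (q)) (m (u) (q)))) (m (u) (h (t (u) (m (u) (h (q) (q)))) (q))))  →  (s (m (m (m (u) (q)) (s (u) (u))) (t (m (u) (q)) (m (u) (q)))) (m (u) (t (u) (m (u) (h (q) (q))))))
4. (s (m (m (m (u) (q)) (s (u) (u))) (t (m (u) (q)) (m (u) (q)))) (m (u) (t (u) (m (u) (h (q) (q))))))  →  (s (m (m (m (u) (q)) (s (u) (u))) (t (m (u) (q)) (m (u) (q)))) (m (u) (t (u) (m (u) (q)))))
normal form: (s (m (m (m (u) (q)) (s (u) (u))) (t (m (u) (q)) (m (u) (q)))) (m (u) (t (u) (m (u) (q)))))

size = 23


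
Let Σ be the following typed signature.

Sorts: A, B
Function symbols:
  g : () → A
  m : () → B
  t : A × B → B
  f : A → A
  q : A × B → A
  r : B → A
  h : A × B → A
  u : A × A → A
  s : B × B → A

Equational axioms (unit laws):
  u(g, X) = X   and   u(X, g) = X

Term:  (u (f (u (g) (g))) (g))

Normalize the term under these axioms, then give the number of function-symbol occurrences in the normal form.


1. (u (f (u (g) (g))) (g))  →  (f (u (g) (g)))
2. (f (u (g) (g)))  →  (f (g))
normal form: (f (g))

size = 2


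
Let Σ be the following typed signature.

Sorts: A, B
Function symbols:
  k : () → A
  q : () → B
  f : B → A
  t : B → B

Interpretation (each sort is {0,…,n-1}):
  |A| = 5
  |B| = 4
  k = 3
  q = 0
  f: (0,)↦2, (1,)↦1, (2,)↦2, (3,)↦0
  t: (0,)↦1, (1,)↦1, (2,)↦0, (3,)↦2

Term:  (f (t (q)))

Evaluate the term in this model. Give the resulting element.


value = 1

  q = 0
  (t (q)) = t(0,) = 1
  (f (t (q))) = f(1,) = 1


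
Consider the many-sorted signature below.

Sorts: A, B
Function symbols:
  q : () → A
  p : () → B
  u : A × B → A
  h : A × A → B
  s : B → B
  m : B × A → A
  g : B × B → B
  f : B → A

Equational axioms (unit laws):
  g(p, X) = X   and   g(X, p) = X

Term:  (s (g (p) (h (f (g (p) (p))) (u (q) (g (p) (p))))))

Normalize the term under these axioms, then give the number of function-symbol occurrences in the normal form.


size = 7

1. (s (g (p) (h (f (g (p) (p))) (u (q) (g (p) (p))))))  →  (s (h (f (g (p) (p))) (u (q) (g (p) (p)))))
2. (s (h (f (g (p) (p))) (u (q) (g (p) (p)))))  →  (s (h (f (p)) (u (q) (g (p) (p)))))
3. (s (h (f (p)) (u (q) (g (p) (p)))))  →  (s (h (f (p)) (u (q) (p))))
normal form: (s (h (f (p)) (u (q) (p))))


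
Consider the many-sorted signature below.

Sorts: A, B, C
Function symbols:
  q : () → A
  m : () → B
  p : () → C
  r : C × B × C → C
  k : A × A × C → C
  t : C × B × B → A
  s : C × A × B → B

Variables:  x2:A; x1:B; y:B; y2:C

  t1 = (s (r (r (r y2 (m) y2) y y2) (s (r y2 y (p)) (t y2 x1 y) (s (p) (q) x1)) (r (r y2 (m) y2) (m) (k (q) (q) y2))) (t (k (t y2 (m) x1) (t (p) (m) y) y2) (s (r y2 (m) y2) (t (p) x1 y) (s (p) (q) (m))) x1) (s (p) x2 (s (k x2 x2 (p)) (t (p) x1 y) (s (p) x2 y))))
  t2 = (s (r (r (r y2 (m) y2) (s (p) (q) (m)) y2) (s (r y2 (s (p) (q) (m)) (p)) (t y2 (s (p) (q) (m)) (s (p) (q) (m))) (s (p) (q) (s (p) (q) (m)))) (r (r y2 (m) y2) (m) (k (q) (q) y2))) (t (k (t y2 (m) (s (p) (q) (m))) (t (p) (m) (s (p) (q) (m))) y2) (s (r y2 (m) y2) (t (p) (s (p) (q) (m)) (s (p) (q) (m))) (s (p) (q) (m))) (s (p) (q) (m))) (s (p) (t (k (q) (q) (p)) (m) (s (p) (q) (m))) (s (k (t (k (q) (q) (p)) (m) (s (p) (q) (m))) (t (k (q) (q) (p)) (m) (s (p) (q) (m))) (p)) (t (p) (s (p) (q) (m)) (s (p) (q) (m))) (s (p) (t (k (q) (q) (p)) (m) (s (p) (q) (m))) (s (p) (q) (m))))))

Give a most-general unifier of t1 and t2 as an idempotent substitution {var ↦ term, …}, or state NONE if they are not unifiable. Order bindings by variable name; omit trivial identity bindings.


{x1 ↦ (s (p) (q) (m)), x2 ↦ (t (k (q) (q) (p)) (m) (s (p) (q) (m))), y ↦ (s (p) (q) (m))}


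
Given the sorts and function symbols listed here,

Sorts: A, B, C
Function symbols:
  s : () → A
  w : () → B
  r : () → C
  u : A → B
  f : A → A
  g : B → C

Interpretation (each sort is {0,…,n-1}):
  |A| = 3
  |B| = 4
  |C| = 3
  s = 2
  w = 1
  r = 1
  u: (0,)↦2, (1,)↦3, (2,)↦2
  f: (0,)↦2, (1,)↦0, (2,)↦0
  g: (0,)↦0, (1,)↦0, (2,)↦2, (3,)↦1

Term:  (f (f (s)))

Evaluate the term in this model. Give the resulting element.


  s = 2
  (f (s)) = f(2,) = 0
  (f (f (s))) = f(0,) = 2

value = 2


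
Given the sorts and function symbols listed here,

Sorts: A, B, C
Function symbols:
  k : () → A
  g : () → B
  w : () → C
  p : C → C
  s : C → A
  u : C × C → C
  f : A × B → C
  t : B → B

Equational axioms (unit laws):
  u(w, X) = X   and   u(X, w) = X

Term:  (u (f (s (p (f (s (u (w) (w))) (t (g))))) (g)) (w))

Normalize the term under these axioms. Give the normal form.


normal form = (f (s (p (f (s (w)) (t (g))))) (g))

1. (u (f (s (p (f (s (u (w) (w))) (t (g))))) (g)) (w))  →  (f (s (p (f (s (u (w) (w))) (t (g))))) (g))
2. (f (s (p (f (s (u (w) (w))) (t (g))))) (g))  →  (f (s (p (f (s (w)) (t (g))))) (g))


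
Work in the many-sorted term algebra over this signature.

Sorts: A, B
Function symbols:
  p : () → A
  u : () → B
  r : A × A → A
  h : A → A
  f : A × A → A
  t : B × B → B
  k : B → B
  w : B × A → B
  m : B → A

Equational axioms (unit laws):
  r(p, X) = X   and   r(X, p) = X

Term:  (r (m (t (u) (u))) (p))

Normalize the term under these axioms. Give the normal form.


normal form = (m (t (u) (u)))

1. (r (m (t (u) (u))) (p))  →  (m (t (u) (u)))


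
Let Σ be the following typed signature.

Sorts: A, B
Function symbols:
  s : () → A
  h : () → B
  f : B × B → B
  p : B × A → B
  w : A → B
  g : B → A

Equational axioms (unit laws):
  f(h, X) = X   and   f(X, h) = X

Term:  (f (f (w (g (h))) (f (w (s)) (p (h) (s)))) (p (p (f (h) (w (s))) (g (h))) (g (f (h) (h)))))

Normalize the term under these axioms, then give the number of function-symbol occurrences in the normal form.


1. (f (f (w (g (h))) (f (w (s)) (p (h) (s)))) (p (p (f (h) (w (s))) (g (h))) (g (f (h) (h)))))  →  (f (f (w (g (h))) (f (w (s)) (p (h) (s)))) (p (p (w (s)) (g (h))) (g (f (h) (h)))))
2. (f (f (w (g (h))) (f (w (s)) (p (h) (s)))) (p (p (w (s)) (g (h))) (g (f (h) (h)))))  →  (f (f (w (g (h))) (f (w (s)) (p (h) (s)))) (p (p (w (s)) (g (h))) (g (h))))
normal form: (f (f (w (g (h))) (f (w (s)) (p (h) (s)))) (p (p (w (s)) (g (h))) (g (h))))

size = 19


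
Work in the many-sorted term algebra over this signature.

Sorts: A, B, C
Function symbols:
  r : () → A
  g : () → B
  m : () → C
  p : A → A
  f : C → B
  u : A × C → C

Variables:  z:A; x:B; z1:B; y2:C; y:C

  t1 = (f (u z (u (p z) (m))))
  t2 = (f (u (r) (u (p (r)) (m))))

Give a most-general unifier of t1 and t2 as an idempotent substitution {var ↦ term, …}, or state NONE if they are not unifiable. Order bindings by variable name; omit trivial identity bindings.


{z ↦ (r)}


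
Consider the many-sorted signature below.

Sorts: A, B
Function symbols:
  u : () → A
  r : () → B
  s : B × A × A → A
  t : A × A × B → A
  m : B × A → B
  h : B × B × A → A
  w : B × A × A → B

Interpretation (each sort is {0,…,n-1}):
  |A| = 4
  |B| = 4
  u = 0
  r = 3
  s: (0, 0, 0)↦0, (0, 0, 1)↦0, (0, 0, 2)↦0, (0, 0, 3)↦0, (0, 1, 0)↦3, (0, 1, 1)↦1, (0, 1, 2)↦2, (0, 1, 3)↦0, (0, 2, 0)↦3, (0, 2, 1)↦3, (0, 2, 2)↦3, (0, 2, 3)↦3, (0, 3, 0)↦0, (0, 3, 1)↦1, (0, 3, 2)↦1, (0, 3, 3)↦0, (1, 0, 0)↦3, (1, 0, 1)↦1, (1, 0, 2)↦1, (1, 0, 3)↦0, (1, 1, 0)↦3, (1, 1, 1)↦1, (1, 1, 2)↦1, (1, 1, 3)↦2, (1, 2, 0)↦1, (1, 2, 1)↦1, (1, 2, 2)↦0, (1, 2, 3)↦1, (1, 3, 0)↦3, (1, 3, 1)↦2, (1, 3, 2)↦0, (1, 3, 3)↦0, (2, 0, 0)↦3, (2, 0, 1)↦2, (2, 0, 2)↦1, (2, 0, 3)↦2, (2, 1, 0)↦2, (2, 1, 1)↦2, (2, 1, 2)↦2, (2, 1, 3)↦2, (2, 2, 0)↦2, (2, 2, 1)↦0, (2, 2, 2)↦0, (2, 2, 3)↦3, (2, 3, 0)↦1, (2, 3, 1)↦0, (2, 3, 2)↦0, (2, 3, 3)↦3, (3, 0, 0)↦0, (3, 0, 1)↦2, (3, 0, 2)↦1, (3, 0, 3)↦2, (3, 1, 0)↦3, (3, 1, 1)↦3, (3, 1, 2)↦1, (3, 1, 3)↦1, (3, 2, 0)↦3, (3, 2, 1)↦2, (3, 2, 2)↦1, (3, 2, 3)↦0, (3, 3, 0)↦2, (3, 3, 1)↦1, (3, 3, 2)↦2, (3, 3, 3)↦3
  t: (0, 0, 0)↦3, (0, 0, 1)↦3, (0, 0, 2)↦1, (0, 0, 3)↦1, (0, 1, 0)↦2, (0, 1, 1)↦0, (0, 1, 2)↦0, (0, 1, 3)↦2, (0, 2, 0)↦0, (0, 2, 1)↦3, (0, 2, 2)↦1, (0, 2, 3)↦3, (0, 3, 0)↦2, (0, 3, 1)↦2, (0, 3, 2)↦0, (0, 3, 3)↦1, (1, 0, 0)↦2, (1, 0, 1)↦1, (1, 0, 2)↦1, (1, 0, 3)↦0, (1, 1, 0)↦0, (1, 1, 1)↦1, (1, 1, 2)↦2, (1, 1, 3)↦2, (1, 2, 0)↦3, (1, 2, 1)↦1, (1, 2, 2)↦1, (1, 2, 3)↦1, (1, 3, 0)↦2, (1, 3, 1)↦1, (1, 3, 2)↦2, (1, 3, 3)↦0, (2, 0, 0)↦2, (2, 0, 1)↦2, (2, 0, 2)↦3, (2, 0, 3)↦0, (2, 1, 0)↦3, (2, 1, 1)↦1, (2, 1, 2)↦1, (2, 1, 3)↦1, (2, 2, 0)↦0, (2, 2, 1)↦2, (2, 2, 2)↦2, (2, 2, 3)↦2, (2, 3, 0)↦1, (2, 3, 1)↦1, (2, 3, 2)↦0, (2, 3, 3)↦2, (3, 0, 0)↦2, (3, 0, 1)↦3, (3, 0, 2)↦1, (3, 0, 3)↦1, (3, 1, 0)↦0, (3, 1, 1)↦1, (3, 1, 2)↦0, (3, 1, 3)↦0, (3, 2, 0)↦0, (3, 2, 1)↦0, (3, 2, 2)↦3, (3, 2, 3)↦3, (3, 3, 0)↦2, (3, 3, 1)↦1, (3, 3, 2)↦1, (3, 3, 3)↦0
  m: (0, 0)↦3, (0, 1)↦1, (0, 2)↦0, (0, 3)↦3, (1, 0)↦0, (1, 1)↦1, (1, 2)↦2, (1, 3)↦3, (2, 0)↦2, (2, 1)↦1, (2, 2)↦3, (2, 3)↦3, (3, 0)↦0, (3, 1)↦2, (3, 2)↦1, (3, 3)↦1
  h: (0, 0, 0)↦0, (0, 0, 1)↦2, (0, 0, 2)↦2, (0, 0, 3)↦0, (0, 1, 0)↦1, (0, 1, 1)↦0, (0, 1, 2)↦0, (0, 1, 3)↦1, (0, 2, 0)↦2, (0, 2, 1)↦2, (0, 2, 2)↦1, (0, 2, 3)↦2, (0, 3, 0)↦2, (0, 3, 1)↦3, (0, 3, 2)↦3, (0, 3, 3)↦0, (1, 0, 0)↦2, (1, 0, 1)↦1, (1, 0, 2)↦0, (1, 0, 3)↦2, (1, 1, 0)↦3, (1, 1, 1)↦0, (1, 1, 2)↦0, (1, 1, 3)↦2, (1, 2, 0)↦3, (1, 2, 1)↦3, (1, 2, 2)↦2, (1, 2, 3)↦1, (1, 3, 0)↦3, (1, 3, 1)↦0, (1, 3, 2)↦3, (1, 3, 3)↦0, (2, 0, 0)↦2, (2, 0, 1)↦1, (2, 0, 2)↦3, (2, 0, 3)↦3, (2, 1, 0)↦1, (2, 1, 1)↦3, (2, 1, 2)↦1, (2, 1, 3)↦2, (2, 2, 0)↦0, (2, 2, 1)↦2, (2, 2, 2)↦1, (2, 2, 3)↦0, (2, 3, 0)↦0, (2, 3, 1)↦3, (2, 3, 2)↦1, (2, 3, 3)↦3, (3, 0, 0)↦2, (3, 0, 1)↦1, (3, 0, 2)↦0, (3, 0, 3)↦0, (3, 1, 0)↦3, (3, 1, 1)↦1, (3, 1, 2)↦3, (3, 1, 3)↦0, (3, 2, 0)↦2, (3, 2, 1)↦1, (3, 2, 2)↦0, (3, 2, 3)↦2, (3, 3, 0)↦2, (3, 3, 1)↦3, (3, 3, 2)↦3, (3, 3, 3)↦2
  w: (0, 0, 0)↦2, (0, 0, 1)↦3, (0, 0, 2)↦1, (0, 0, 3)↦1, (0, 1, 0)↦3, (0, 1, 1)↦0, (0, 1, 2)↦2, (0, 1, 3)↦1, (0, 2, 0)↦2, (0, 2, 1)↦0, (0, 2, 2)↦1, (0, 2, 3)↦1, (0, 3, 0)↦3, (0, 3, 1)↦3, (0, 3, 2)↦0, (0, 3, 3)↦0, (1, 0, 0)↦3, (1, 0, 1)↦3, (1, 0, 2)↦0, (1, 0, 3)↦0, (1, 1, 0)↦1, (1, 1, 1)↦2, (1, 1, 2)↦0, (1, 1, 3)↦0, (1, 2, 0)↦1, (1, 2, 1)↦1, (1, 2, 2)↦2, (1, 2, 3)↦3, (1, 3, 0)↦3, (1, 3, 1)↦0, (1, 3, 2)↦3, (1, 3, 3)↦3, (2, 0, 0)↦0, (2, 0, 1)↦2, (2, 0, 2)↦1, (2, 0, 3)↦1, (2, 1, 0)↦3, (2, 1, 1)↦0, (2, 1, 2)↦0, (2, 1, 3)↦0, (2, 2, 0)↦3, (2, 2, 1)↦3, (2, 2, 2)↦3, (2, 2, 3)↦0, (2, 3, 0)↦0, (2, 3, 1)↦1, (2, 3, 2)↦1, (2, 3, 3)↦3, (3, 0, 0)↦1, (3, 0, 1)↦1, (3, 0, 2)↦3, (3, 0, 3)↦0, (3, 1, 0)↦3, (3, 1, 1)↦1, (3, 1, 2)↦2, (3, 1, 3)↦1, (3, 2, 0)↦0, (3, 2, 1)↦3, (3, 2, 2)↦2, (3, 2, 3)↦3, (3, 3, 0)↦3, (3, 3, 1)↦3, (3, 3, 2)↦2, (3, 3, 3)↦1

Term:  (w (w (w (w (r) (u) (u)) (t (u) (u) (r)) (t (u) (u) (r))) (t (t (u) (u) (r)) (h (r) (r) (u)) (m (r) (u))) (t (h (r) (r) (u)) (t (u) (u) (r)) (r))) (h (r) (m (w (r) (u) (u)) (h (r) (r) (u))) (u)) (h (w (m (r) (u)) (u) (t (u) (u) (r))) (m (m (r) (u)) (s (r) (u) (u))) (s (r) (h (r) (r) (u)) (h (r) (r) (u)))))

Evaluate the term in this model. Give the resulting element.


  r = 3
  u = 0
  u = 0
  (w (r) (u) (u)) = w(3, 0, 0) = 1
  u = 0
  u = 0
  r = 3
  (t (u) (u) (r)) = t(0, 0, 3) = 1
  u = 0
  u = 0
  r = 3
  (t (u) (u) (r)) = t(0, 0, 3) = 1
  (w (w (r) (u) (u)) (t (u) (u) (r)) (t (u) (u) (r))) = w(1, 1, 1) = 2
  u = 0
  u = 0
  r = 3
  (t (u) (u) (r)) = t(0, 0, 3) = 1
  r = 3
  r = 3
  u = 0
  (h (r) (r) (u)) = h(3, 3, 0) = 2
  r = 3
  u = 0
  (m (r) (u)) = m(3, 0) = 0
  (t (t (u) (u) (r)) (h (r) (r) (u)) (m (r) (u))) = t(1, 2, 0) = 3
  r = 3
  r = 3
  u = 0
  (h (r) (r) (u)) = h(3, 3, 0) = 2
  u = 0
  u = 0
  r = 3
  (t (u) (u) (r)) = t(0, 0, 3) = 1
  r = 3
  (t (h (r) (r) (u)) (t (u) (u) (r)) (r)) = t(2, 1, 3) = 1
  (w (w (w (r) (u) (u)) (t (u) (u) (r)) (t (u) (u) (r))) (t (t (u) (u) (r)) (h (r) (r) (u)) (m (r) (u))) (t (h (r) (r) (u)) (t (u) (u) (r)) (r))) = w(2, 3, 1) = 1
  r = 3
  r = 3
  u = 0
  u = 0
  (w (r) (u) (u)) = w(3, 0, 0) = 1
  r = 3
  r = 3
  u = 0
  (h (r) (r) (u)) = h(3, 3, 0) = 2
  (m (w (r) (u) (u)) (h (r) (r) (u))) = m(1, 2) = 2
  u = 0
  (h (r) (m (w (r) (u) (u)) (h (r) (r) (u))) (u)) = h(3, 2, 0) = 2
  r = 3
  u = 0
  (m (r) (u)) = m(3, 0) = 0
  u = 0
  u = 0
  u = 0
  r = 3
  (t (u) (u) (r)) = t(0, 0, 3) = 1
  (w (m (r) (u)) (u) (t (u) (u) (r))) = w(0, 0, 1) = 3
  r = 3
  u = 0
  (m (r) (u)) = m(3, 0) = 0
  r = 3
  u = 0
  u = 0
  (s (r) (u) (u)) = s(3, 0, 0) = 0
  (m (m (r) (u)) (s (r) (u) (u))) = m(0, 0) = 3
  r = 3
  r = 3
  r = 3
  u = 0
  (h (r) (r) (u)) = h(3, 3, 0) = 2
  r = 3
  r = 3
  u = 0
  (h (r) (r) (u)) = h(3, 3, 0) = 2
  (s (r) (h (r) (r) (u)) (h (r) (r) (u))) = s(3, 2, 2) = 1
  (h (w (m (r) (u)) (u) (t (u) (u) (r))) (m (m (r) (u)) (s (r) (u) (u))) (s (r) (h (r) (r) (u)) (h (r) (r) (u)))) = h(3, 3, 1) = 3
  (w (w (w (w (r) (u) (u)) (t (u) (u) (r)) (t (u) (u) (r))) (t (t (u) (u) (r)) (h (r) (r) (u)) (m (r) (u))) (t (h (r) (r) (u)) (t (u) (u) (r)) (r))) (h (r) (m (w (r) (u) (u)) (h (r) (r) (u))) (u)) (h (w (m (r) (u)) (u) (t (u) (u) (r))) (m (m (r) (u)) (s (r) (u) (u))) (s (r) (h (r) (r) (u)) (h (r) (r) (u))))) = w(1, 2, 3) = 3

value = 3


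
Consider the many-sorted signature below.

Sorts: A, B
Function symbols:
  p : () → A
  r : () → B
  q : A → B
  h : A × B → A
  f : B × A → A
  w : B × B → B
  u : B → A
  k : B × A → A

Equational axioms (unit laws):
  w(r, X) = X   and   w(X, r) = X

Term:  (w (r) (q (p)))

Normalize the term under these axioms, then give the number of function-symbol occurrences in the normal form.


size = 2

1. (w (r) (q (p)))  →  (q (p))
normal form: (q (p))


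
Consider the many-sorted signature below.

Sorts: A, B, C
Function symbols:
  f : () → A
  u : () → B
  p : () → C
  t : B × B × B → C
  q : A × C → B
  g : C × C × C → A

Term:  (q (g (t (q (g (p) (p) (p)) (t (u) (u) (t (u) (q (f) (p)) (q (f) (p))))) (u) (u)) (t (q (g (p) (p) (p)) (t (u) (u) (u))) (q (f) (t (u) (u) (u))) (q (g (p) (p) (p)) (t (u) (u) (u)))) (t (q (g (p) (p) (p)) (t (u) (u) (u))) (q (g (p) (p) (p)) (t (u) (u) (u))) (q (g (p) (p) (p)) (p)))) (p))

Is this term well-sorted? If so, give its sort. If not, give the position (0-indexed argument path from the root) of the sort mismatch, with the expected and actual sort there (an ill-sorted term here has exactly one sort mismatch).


          (p) : C
          (p) : C
          (p) : C
        (g (p) (p) (p)) : A
          (u) : B
          (u) : B
            (u) : B
              (f) : A
              (p) : C
            (q (f) (p)) : B
              (f) : A
              (p) : C
            (q (f) (p)) : B
          (t (u) (q (f) (p)) (q (f) (p))) : C
        (t (u) (u) (t (u) (q (f) (p)) (q (f) (p)))) : ✗ arg 2 at [0, 0, 0, 1, 2] has sort C, expected B
      (u) : B
      (u) : B
          (p) : C
          (p) : C
          (p) : C
        (g (p) (p) (p)) : A
          (u) : B
          (u) : B
          (u) : B
        (t (u) (u) (u)) : C
      (q (g (p) (p) (p)) (t (u) (u) (u))) : B
        (f) : A
          (u) : B
          (u) : B
          (u) : B
        (t (u) (u) (u)) : C
      (q (f) (t (u) (u) (u))) : B
          (p) : C
          (p) : C
          (p) : C
        (g (p) (p) (p)) : A
          (u) : B
          (u) : B
          (u) : B
        (t (u) (u) (u)) : C
      (q (g (p) (p) (p)) (t (u) (u) (u))) : B
    (t (q (g (p) (p) (p)) (t (u) (u) (u))) (q (f) (t (u) (u) (u))) (q (g (p) (p) (p)) (t (u) (u) (u)))) : C
          (p) : C
          (p) : C
          (p) : C
        (g (p) (p) (p)) : A
          (u) : B
          (u) : B
          (u) : B
        (t (u) (u) (u)) : C
      (q (g (p) (p) (p)) (t (u) (u) (u))) : B
          (p) : C
          (p) : C
          (p) : C
        (g (p) (p) (p)) : A
          (u) : B
          (u) : B
          (u) : B
        (t (u) (u) (u)) : C
      (q (g (p) (p) (p)) (t (u) (u) (u))) : B
          (p) : C
          (p) : C
          (p) : C
        (g (p) (p) (p)) : A
        (p) : C
      (q (g (p) (p) (p)) (p)) : B
    (t (q (g (p) (p) (p)) (t (u) (u) (u))) (q (g (p) (p) (p)) (t (u) (u) (u))) (q (g (p) (p) (p)) (p))) : C
  (p) : C

ill-sorted at position [0, 0, 0, 1, 2]: expected B, got C


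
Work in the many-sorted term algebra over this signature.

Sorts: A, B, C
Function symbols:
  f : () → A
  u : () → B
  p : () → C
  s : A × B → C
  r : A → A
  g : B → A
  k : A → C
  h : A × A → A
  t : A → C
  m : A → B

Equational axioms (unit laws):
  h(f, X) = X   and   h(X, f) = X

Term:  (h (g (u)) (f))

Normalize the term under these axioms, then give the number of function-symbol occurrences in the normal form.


size = 2

1. (h (g (u)) (f))  →  (g (u))
normal form: (g (u))


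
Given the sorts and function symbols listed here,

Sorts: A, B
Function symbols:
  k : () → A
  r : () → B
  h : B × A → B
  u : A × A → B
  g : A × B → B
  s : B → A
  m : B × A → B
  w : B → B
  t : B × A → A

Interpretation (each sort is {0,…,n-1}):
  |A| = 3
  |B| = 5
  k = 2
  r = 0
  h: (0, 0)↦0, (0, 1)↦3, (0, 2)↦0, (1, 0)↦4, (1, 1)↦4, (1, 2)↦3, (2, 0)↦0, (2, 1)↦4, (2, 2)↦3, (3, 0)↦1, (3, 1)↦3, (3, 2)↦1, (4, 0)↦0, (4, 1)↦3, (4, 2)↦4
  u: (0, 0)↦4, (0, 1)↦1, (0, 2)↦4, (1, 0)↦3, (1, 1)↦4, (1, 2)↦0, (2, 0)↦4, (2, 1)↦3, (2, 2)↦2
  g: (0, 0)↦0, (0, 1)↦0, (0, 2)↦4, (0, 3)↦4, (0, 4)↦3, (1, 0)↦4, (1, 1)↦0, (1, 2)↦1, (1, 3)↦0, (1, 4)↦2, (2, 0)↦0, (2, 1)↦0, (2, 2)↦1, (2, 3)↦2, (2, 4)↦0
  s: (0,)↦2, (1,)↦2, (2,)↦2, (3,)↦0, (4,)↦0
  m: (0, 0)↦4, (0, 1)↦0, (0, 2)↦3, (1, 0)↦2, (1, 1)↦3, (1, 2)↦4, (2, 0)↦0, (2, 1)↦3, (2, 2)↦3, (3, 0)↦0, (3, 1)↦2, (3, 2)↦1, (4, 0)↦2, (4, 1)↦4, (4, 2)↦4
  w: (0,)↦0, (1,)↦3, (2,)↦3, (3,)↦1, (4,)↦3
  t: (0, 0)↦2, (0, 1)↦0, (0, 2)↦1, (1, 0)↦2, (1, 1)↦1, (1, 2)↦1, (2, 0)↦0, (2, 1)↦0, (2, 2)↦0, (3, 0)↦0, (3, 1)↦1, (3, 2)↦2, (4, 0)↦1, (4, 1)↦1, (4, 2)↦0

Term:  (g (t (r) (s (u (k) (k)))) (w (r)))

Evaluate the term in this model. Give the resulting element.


  r = 0
  k = 2
  k = 2
  (u (k) (k)) = u(2, 2) = 2
  (s (u (k) (k))) = s(2,) = 2
  (t (r) (s (u (k) (k)))) = t(0, 2) = 1
  r = 0
  (w (r)) = w(0,) = 0
  (g (t (r) (s (u (k) (k)))) (w (r))) = g(1, 0) = 4

value = 4


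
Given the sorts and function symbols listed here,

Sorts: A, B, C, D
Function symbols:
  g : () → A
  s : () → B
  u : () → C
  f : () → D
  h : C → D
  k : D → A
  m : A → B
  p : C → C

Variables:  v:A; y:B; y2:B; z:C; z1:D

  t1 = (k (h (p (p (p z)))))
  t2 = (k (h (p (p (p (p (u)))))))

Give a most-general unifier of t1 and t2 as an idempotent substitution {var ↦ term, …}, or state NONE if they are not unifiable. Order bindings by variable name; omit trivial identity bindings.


{z ↦ (p (u))}


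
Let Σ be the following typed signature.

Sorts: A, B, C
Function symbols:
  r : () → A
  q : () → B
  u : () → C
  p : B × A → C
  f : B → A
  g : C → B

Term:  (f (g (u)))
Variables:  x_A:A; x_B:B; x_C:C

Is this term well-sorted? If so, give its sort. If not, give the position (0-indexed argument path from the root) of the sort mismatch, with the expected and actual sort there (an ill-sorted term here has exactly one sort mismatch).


well-sorted; sort = A

    (u) : C
  (g (u)) : B
(f (g (u))) : A


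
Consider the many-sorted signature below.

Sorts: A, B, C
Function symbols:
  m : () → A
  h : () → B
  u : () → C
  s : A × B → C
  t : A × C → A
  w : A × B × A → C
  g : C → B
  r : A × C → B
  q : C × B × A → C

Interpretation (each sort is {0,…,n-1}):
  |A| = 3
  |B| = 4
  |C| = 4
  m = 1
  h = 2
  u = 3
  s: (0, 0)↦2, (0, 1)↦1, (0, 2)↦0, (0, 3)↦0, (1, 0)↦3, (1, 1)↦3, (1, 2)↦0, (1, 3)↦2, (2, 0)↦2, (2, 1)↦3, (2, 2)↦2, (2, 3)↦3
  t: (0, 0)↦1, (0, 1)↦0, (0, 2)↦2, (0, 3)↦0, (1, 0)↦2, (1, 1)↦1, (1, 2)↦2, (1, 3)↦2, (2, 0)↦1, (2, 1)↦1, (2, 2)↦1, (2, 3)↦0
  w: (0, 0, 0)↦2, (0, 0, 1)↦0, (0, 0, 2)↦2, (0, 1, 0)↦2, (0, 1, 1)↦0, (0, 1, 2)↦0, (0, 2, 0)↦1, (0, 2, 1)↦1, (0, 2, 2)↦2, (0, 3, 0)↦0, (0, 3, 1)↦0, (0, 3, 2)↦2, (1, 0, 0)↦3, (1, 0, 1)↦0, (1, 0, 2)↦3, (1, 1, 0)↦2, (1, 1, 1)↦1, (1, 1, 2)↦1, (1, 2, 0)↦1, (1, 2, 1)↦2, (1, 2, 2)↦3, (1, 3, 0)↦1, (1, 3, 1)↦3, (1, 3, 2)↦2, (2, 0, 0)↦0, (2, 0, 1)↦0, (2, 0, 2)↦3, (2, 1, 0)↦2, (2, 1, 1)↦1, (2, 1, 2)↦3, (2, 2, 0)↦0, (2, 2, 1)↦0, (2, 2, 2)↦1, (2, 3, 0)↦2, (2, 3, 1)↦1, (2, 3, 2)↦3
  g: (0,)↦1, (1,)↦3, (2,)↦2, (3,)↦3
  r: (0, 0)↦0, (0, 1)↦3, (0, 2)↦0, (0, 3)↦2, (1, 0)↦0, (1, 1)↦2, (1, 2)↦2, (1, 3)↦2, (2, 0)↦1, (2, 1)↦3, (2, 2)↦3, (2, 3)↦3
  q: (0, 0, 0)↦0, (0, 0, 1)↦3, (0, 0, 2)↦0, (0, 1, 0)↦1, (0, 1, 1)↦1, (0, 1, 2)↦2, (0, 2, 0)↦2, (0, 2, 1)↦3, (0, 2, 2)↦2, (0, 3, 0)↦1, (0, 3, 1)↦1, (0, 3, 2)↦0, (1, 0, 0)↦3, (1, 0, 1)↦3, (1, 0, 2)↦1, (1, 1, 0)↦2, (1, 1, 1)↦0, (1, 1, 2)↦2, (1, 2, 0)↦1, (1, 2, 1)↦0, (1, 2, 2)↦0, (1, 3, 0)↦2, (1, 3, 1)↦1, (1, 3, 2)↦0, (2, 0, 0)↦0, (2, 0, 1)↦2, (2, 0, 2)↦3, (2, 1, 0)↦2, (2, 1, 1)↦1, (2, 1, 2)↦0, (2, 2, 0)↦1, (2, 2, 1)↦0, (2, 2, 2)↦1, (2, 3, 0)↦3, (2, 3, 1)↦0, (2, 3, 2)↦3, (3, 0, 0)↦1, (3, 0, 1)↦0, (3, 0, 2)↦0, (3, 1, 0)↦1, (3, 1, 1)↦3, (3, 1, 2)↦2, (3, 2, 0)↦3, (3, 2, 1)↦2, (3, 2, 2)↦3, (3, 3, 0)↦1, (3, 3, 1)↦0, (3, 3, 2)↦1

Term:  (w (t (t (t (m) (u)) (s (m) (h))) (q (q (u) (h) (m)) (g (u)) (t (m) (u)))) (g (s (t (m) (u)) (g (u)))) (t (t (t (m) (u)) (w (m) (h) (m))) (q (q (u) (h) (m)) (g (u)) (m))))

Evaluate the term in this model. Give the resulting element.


  m = 1
  u = 3
  (t (m) (u)) = t(1, 3) = 2
  m = 1
  h = 2
  (s (m) (h)) = s(1, 2) = 0
  (t (t (m) (u)) (s (m) (h))) = t(2, 0) = 1
  u = 3
  h = 2
  m = 1
  (q (u) (h) (m)) = q(3, 2, 1) = 2
  u = 3
  (g (u)) = g(3,) = 3
  m = 1
  u = 3
  (t (m) (u)) = t(1, 3) = 2
  (q (q (u) (h) (m)) (g (u)) (t (m) (u))) = q(2, 3, 2) = 3
  (t (t (t (m) (u)) (s (m) (h))) (q (q (u) (h) (m)) (g (u)) (t (m) (u)))) = t(1, 3) = 2
  m = 1
  u = 3
  (t (m) (u)) = t(1, 3) = 2
  u = 3
  (g (u)) = g(3,) = 3
  (s (t (m) (u)) (g (u))) = s(2, 3) = 3
  (g (s (t (m) (u)) (g (u)))) = g(3,) = 3
  m = 1
  u = 3
  (t (m) (u)) = t(1, 3) = 2
  m = 1
  h = 2
  m = 1
  (w (m) (h) (m)) = w(1, 2, 1) = 2
  (t (t (m) (u)) (w (m) (h) (m))) = t(2, 2) = 1
  u = 3
  h = 2
  m = 1
  (q (u) (h) (m)) = q(3, 2, 1) = 2
  u = 3
  (g (u)) = g(3,) = 3
  m = 1
  (q (q (u) (h) (m)) (g (u)) (m)) = q(2, 3, 1) = 0
  (t (t (t (m) (u)) (w (m) (h) (m))) (q (q (u) (h) (m)) (g (u)) (m))) = t(1, 0) = 2
  (w (t (t (t (m) (u)) (s (m) (h))) (q (q (u) (h) (m)) (g (u)) (t (m) (u)))) (g (s (t (m) (u)) (g (u)))) (t (t (t (m) (u)) (w (m) (h) (m))) (q (q (u) (h) (m)) (g (u)) (m)))) = w(2, 3, 2) = 3

value = 3


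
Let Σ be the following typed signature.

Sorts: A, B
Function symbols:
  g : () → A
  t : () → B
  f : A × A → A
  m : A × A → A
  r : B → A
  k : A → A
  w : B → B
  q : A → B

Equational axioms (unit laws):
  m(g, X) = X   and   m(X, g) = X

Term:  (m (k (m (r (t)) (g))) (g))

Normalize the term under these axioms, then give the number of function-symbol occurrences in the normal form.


size = 3

1. (m (k (m (r (t)) (g))) (g))  →  (k (m (r (t)) (g)))
2. (k (m (r (t)) (g)))  →  (k (r (t)))
normal form: (k (r (t)))


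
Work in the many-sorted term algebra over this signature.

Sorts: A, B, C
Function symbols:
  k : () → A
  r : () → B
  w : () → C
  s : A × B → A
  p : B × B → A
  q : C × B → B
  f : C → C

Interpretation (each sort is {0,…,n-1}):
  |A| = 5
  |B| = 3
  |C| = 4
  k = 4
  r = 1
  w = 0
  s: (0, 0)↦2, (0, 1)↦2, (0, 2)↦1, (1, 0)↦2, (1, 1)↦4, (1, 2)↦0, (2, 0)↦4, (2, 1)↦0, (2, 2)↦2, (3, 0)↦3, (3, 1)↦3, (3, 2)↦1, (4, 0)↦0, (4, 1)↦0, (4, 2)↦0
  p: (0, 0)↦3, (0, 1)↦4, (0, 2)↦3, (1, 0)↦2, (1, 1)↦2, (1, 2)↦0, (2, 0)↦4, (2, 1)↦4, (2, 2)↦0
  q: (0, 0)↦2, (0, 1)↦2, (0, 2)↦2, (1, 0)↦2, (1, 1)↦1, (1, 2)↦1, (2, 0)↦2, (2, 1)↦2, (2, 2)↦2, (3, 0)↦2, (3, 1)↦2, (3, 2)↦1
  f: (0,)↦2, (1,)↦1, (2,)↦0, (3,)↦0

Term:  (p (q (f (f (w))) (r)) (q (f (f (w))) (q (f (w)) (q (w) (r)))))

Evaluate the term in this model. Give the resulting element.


value = 0

  w = 0
  (f (w)) = f(0,) = 2
  (f (f (w))) = f(2,) = 0
  r = 1
  (q (f (f (w))) (r)) = q(0, 1) = 2
  w = 0
  (f (w)) = f(0,) = 2
  (f (f (w))) = f(2,) = 0
  w = 0
  (f (w)) = f(0,) = 2
  w = 0
  r = 1
  (q (w) (r)) = q(0, 1) = 2
  (q (f (w)) (q (w) (r))) = q(2, 2) = 2
  (q (f (f (w))) (q (f (w)) (q (w) (r)))) = q(0, 2) = 2
  (p (q (f (f (w))) (r)) (q (f (f (w))) (q (f (w)) (q (w) (r))))) = p(2, 2) = 0


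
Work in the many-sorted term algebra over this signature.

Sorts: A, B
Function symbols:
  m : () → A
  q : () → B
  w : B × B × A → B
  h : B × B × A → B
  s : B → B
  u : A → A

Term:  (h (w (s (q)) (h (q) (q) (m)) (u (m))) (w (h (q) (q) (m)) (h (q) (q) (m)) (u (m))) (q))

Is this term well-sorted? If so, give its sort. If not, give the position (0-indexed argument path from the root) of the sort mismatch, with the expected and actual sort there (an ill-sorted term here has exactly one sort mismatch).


      (q) : B
    (s (q)) : B
      (q) : B
      (q) : B
      (m) : A
    (h (q) (q) (m)) : B
      (m) : A
    (u (m)) : A
  (w (s (q)) (h (q) (q) (m)) (u (m))) : B
      (q) : B
      (q) : B
      (m) : A
    (h (q) (q) (m)) : B
      (q) : B
      (q) : B
      (m) : A
    (h (q) (q) (m)) : B
      (m) : A
    (u (m)) : A
  (w (h (q) (q) (m)) (h (q) (q) (m)) (u (m))) : B
  (q) : B
(h (w (s (q)) (h (q) (q) (m)) (u (m))) (w (h (q) (q) (m)) (h (q) (q) (m)) (u (m))) (q)) : ✗ arg 2 at [2] has sort B, expected A

ill-sorted at position [2]: expected A, got B


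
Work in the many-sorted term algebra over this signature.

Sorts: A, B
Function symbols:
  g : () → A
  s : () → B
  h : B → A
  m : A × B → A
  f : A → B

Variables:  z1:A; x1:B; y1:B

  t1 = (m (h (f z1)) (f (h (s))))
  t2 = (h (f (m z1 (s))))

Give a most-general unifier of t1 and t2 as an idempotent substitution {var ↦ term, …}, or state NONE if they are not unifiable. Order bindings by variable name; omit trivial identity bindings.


NONE (not unifiable)

head clash or occurs-check failure — not unifiable


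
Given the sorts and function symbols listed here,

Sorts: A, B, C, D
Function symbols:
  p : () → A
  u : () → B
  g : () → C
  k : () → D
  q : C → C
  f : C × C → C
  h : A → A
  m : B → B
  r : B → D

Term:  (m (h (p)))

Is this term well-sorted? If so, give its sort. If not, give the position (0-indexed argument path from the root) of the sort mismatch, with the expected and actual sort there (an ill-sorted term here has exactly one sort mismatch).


ill-sorted at position [0]: expected B, got A

    (p) : A
  (h (p)) : A
(m (h (p))) : ✗ arg 0 at [0] has sort A, expected B


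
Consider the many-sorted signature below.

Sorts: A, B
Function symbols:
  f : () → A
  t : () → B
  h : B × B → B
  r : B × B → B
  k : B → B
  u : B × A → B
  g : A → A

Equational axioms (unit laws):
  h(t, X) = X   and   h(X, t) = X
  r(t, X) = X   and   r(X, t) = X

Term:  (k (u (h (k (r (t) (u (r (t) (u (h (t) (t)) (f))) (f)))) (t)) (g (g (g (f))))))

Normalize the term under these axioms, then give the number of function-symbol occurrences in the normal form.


1. (k (u (h (k (r (t) (u (r (t) (u (h (t) (t)) (f))) (f)))) (t)) (g (g (g (f))))))  →  (k (u (k (r (t) (u (r (t) (u (h (t) (t)) (f))) (f)))) (g (g (g (f))))))
2. (k (u (k (r (t) (u (r (t) (u (h (t) (t)) (f))) (f)))) (g (g (g (f))))))  →  (k (u (k (u (r (t) (u (h (t) (t)) (f))) (f))) (g (g (g (f))))))
3. (k (u (k (u (r (t) (u (h (t) (t)) (f))) (f))) (g (g (g (f))))))  →  (k (u (k (u (u (h (t) (t)) (f)) (f))) (g (g (g (f))))))
4. (k (u (k (u (u (h (t) (t)) (f)) (f))) (g (g (g (f))))))  →  (k (u (k (u (u (t) (f)) (f))) (g (g (g (f))))))
normal form: (k (u (k (u (u (t) (f)) (f))) (g (g (g (f))))))

size = 12
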